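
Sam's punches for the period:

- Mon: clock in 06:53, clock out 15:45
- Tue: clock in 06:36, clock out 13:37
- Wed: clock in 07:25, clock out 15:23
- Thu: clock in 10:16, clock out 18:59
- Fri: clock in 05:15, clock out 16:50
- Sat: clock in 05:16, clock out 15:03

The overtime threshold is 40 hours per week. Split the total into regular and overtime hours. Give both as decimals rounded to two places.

Mon: 06:53–15:45 = 8 h 52 min
Tue: 06:36–13:37 = 7 h 1 min
Wed: 07:25–15:23 = 7 h 58 min
Thu: 10:16–18:59 = 8 h 43 min
Fri: 05:15–16:50 = 11 h 35 min
Sat: 05:16–15:03 = 9 h 47 min
Total worked: 53 h 56 min = 53.93 h.
Threshold 40 h → overtime 13 h 56 min, regular 40 h 0 min.

Regular 40.00 hours, overtime 13.93 hours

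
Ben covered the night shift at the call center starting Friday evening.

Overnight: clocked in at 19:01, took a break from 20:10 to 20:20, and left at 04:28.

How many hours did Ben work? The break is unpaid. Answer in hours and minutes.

9 h 17 min

Overnight: 19:01 → midnight = 4 h 59 min; midnight → 04:28 = 4 h 28 min; span 9 h 27 min; less 10 min break → 9 h 17 min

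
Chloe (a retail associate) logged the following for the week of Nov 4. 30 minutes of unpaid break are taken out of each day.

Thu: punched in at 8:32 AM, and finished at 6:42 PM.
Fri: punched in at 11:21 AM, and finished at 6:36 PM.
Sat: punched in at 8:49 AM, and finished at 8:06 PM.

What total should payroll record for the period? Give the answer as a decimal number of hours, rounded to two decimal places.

Thu: 8:32 AM–6:42 PM = 10 h 10 min; less 30 min break → 9 h 40 min
Fri: 11:21 AM–6:36 PM = 7 h 15 min; less 30 min break → 6 h 45 min
Sat: 8:49 AM–8:06 PM = 11 h 17 min; less 30 min break → 10 h 47 min
Total: 9 h 40 min + 6 h 45 min + 10 h 47 min = 27 h 12 min.

27.20 hours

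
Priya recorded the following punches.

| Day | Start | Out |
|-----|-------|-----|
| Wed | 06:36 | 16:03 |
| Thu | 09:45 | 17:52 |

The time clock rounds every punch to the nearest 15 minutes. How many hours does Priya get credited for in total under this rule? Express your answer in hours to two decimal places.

Wed: in 06:36→06:30, out 16:03→16:00; 9 h 30 min
Thu: in 09:45→09:45, out 17:52→17:45; 8 h 0 min
Total credited: 17 h 30 min.

17.50 hours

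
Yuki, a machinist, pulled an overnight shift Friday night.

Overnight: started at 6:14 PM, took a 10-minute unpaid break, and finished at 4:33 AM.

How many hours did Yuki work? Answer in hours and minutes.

Overnight: 6:14 PM → midnight = 5 h 46 min; midnight → 4:33 AM = 4 h 33 min; span 10 h 19 min; less 10 min break → 10 h 9 min

10 h 9 min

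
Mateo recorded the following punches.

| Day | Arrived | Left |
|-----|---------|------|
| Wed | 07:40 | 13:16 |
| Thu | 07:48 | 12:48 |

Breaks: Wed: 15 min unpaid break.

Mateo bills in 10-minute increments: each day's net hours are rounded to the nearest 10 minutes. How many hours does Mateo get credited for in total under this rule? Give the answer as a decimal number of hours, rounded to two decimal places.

10.33 hours

Wed: 07:40–13:16 = 5 h 36 min − 15 min = 5 h 21 min → rounds to 5 h 20 min
Thu: 07:48–12:48 = 5 h 0 min → rounds to 5 h 0 min
Total credited: 10 h 20 min.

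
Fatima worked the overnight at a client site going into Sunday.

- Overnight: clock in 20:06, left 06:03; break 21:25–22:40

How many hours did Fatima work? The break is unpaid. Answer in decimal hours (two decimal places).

Overnight: 20:06 → midnight = 3 h 54 min; midnight → 06:03 = 6 h 3 min; span 9 h 57 min; less 75 min break → 8 h 42 min

8.70 hours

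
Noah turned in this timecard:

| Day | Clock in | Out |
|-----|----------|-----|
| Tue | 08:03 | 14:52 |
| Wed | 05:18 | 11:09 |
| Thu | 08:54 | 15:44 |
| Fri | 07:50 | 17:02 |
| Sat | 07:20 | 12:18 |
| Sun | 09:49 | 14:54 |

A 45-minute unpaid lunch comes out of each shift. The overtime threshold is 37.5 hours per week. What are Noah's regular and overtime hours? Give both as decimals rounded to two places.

Tue: 08:03–14:52 = 6 h 49 min; less 45 min break → 6 h 4 min
Wed: 05:18–11:09 = 5 h 51 min; less 45 min break → 5 h 6 min
Thu: 08:54–15:44 = 6 h 50 min; less 45 min break → 6 h 5 min
Fri: 07:50–17:02 = 9 h 12 min; less 45 min break → 8 h 27 min
Sat: 07:20–12:18 = 4 h 58 min; less 45 min break → 4 h 13 min
Sun: 09:49–14:54 = 5 h 5 min; less 45 min break → 4 h 20 min
Total worked: 34 h 15 min = 34.25 h.
Threshold 37.5 h → overtime 0 h 0 min, regular 34 h 15 min.

Regular 34.25 hours, overtime 0.00 hours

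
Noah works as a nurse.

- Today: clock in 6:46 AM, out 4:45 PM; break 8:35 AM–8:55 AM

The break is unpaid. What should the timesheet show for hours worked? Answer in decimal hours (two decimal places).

9.65 hours

Today: 6:46 AM–4:45 PM = 9 h 59 min; less 20 min break → 9 h 39 min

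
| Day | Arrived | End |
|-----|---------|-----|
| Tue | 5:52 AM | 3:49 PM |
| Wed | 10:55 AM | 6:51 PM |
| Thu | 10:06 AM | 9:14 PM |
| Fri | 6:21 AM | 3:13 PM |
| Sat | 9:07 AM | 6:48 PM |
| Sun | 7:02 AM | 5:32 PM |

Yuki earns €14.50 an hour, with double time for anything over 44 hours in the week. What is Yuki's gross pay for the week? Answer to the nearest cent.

Tue: 5:52 AM–3:49 PM = 9 h 57 min
Wed: 10:55 AM–6:51 PM = 7 h 56 min
Thu: 10:06 AM–9:14 PM = 11 h 8 min
Fri: 6:21 AM–3:13 PM = 8 h 52 min
Sat: 9:07 AM–6:48 PM = 9 h 41 min
Sun: 7:02 AM–5:32 PM = 10 h 30 min
Total worked: 58 h 4 min = 3484 min.
Regular 44 h 0 min = 2640 min at €14.50/h; overtime 14 h 4 min = 844 min at €29.00/h.
Pay = (2640 × €14.50 + 844 × €29.00) ÷ 60 = €1045.93.

€1045.93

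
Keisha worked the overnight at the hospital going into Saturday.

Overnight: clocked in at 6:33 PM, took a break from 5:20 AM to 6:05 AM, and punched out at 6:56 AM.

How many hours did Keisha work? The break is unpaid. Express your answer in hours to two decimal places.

11.63 hours

Overnight: 6:33 PM → midnight = 5 h 27 min; midnight → 6:56 AM = 6 h 56 min; span 12 h 23 min; less 45 min break → 11 h 38 min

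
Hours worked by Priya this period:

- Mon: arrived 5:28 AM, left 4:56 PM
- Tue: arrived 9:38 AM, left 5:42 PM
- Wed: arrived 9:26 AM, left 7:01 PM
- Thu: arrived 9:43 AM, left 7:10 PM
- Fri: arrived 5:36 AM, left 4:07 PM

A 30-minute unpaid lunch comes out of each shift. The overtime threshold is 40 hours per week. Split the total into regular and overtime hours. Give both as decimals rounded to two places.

Regular 40.00 hours, overtime 6.58 hours

Mon: 5:28 AM–4:56 PM = 11 h 28 min; less 30 min break → 10 h 58 min
Tue: 9:38 AM–5:42 PM = 8 h 4 min; less 30 min break → 7 h 34 min
Wed: 9:26 AM–7:01 PM = 9 h 35 min; less 30 min break → 9 h 5 min
Thu: 9:43 AM–7:10 PM = 9 h 27 min; less 30 min break → 8 h 57 min
Fri: 5:36 AM–4:07 PM = 10 h 31 min; less 30 min break → 10 h 1 min
Total worked: 46 h 35 min = 46.58 h.
Threshold 40 h → overtime 6 h 35 min, regular 40 h 0 min.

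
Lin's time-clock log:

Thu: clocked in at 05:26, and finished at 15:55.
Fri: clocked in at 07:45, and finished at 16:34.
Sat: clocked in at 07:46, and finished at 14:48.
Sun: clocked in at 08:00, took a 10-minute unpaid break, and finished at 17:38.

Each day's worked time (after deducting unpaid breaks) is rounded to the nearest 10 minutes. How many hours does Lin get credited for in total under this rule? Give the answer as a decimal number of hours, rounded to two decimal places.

35.83 hours

Thu: 05:26–15:55 = 10 h 29 min → rounds to 10 h 30 min
Fri: 07:45–16:34 = 8 h 49 min → rounds to 8 h 50 min
Sat: 07:46–14:48 = 7 h 2 min → rounds to 7 h 0 min
Sun: 08:00–17:38 = 9 h 38 min − 10 min = 9 h 28 min → rounds to 9 h 30 min
Total credited: 35 h 50 min.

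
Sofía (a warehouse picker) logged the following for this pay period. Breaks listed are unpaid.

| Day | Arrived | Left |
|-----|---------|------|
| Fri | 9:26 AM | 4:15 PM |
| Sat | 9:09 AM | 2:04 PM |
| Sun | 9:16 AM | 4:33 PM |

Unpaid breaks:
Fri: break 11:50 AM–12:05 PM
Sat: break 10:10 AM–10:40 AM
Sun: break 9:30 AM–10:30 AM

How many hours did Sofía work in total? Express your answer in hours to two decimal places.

17.27 hours

Fri: 9:26 AM–4:15 PM = 6 h 49 min; less 15 min break → 6 h 34 min
Sat: 9:09 AM–2:04 PM = 4 h 55 min; less 30 min break → 4 h 25 min
Sun: 9:16 AM–4:33 PM = 7 h 17 min; less 60 min break → 6 h 17 min
Total: 6 h 34 min + 4 h 25 min + 6 h 17 min = 17 h 16 min.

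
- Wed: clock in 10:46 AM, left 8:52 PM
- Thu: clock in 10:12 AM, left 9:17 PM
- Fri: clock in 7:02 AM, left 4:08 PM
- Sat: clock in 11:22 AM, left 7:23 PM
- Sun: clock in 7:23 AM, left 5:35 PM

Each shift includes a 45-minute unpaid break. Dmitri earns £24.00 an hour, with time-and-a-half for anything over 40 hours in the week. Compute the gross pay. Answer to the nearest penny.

£1131.00

Wed: 10:46 AM–8:52 PM = 10 h 6 min; less 45 min break → 9 h 21 min
Thu: 10:12 AM–9:17 PM = 11 h 5 min; less 45 min break → 10 h 20 min
Fri: 7:02 AM–4:08 PM = 9 h 6 min; less 45 min break → 8 h 21 min
Sat: 11:22 AM–7:23 PM = 8 h 1 min; less 45 min break → 7 h 16 min
Sun: 7:23 AM–5:35 PM = 10 h 12 min; less 45 min break → 9 h 27 min
Total worked: 44 h 45 min = 2685 min.
Regular 40 h 0 min = 2400 min at £24.00/h; overtime 4 h 45 min = 285 min at £36.00/h.
Pay = (2400 × £24.00 + 285 × £36.00) ÷ 60 = £1131.00.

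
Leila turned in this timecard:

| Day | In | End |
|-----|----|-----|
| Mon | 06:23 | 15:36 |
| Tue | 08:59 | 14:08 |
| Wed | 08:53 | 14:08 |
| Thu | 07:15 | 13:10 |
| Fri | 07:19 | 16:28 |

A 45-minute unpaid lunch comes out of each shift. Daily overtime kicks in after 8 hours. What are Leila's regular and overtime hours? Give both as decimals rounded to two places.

Mon: 06:23–15:36 = 9 h 13 min; less 45 min break → 8 h 28 min
Tue: 08:59–14:08 = 5 h 9 min; less 45 min break → 4 h 24 min
Wed: 08:53–14:08 = 5 h 15 min; less 45 min break → 4 h 30 min
Thu: 07:15–13:10 = 5 h 55 min; less 45 min break → 5 h 10 min
Fri: 07:19–16:28 = 9 h 9 min; less 45 min break → 8 h 24 min
Mon reg 8 h 0 min / OT 0 h 28 min; Tue reg 4 h 24 min / OT 0 h 0 min; Wed reg 4 h 30 min / OT 0 h 0 min; Thu reg 5 h 10 min / OT 0 h 0 min; Fri reg 8 h 0 min / OT 0 h 24 min.
Totals: regular 30 h 4 min, overtime 0 h 52 min.

Regular 30.07 hours, overtime 0.87 hours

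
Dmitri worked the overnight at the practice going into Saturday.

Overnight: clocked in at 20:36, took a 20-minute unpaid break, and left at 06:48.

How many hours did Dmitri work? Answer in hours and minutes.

9 h 52 min

Overnight: 20:36 → midnight = 3 h 24 min; midnight → 06:48 = 6 h 48 min; span 10 h 12 min; less 20 min break → 9 h 52 min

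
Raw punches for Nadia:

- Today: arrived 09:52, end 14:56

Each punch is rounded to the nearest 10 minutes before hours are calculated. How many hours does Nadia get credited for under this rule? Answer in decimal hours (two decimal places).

5.17 hours

Today: in 09:52→09:50, out 14:56→15:00; 5 h 10 min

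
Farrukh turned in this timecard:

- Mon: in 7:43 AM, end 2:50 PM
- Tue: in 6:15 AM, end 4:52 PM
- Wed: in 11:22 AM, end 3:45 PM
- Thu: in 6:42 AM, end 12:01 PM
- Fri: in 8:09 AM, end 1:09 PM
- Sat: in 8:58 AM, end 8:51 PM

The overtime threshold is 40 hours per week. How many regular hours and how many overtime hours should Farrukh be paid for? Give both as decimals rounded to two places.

Regular 40.00 hours, overtime 4.32 hours

Mon: 7:43 AM–2:50 PM = 7 h 7 min
Tue: 6:15 AM–4:52 PM = 10 h 37 min
Wed: 11:22 AM–3:45 PM = 4 h 23 min
Thu: 6:42 AM–12:01 PM = 5 h 19 min
Fri: 8:09 AM–1:09 PM = 5 h 0 min
Sat: 8:58 AM–8:51 PM = 11 h 53 min
Total worked: 44 h 19 min = 44.32 h.
Threshold 40 h → overtime 4 h 19 min, regular 40 h 0 min.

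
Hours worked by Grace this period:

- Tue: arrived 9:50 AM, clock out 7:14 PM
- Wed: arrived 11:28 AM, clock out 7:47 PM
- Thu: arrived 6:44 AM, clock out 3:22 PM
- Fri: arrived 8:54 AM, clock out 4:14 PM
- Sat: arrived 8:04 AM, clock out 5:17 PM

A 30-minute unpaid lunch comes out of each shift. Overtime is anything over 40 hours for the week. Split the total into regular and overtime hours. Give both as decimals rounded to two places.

Regular 40.00 hours, overtime 0.40 hours

Tue: 9:50 AM–7:14 PM = 9 h 24 min; less 30 min break → 8 h 54 min
Wed: 11:28 AM–7:47 PM = 8 h 19 min; less 30 min break → 7 h 49 min
Thu: 6:44 AM–3:22 PM = 8 h 38 min; less 30 min break → 8 h 8 min
Fri: 8:54 AM–4:14 PM = 7 h 20 min; less 30 min break → 6 h 50 min
Sat: 8:04 AM–5:17 PM = 9 h 13 min; less 30 min break → 8 h 43 min
Total worked: 40 h 24 min = 40.40 h.
Threshold 40 h → overtime 0 h 24 min, regular 40 h 0 min.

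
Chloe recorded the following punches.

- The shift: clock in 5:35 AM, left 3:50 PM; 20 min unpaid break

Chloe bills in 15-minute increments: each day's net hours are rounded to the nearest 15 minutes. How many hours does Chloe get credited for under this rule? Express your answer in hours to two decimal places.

The shift: 5:35 AM–3:50 PM = 10 h 15 min − 20 min = 9 h 55 min → rounds to 10 h 0 min

10.00 hours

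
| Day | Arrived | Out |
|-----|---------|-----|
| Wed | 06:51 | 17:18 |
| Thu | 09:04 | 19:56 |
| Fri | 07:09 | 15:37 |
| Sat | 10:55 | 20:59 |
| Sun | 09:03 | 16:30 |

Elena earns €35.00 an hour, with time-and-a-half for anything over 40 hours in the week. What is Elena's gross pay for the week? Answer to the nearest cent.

€1783.25

Wed: 06:51–17:18 = 10 h 27 min
Thu: 09:04–19:56 = 10 h 52 min
Fri: 07:09–15:37 = 8 h 28 min
Sat: 10:55–20:59 = 10 h 4 min
Sun: 09:03–16:30 = 7 h 27 min
Total worked: 47 h 18 min = 2838 min.
Regular 40 h 0 min = 2400 min at €35.00/h; overtime 7 h 18 min = 438 min at €52.50/h.
Pay = (2400 × €35.00 + 438 × €52.50) ÷ 60 = €1783.25.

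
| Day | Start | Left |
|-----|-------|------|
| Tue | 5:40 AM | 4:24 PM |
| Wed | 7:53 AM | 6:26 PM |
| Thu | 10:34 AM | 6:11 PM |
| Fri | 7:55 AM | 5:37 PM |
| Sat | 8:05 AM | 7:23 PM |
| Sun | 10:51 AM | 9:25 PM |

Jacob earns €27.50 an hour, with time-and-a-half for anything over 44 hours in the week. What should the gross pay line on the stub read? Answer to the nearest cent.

€1889.25

Tue: 5:40 AM–4:24 PM = 10 h 44 min
Wed: 7:53 AM–6:26 PM = 10 h 33 min
Thu: 10:34 AM–6:11 PM = 7 h 37 min
Fri: 7:55 AM–5:37 PM = 9 h 42 min
Sat: 8:05 AM–7:23 PM = 11 h 18 min
Sun: 10:51 AM–9:25 PM = 10 h 34 min
Total worked: 60 h 28 min = 3628 min.
Regular 44 h 0 min = 2640 min at €27.50/h; overtime 16 h 28 min = 988 min at €41.25/h.
Pay = (2640 × €27.50 + 988 × €41.25) ÷ 60 = €1889.25.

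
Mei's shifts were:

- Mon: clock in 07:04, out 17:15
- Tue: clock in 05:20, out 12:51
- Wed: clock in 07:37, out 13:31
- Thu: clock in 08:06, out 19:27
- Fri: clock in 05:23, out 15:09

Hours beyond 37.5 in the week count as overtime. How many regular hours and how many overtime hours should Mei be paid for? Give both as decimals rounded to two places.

Regular 37.50 hours, overtime 7.22 hours

Mon: 07:04–17:15 = 10 h 11 min
Tue: 05:20–12:51 = 7 h 31 min
Wed: 07:37–13:31 = 5 h 54 min
Thu: 08:06–19:27 = 11 h 21 min
Fri: 05:23–15:09 = 9 h 46 min
Total worked: 44 h 43 min = 44.72 h.
Threshold 37.5 h → overtime 7 h 13 min, regular 37 h 30 min.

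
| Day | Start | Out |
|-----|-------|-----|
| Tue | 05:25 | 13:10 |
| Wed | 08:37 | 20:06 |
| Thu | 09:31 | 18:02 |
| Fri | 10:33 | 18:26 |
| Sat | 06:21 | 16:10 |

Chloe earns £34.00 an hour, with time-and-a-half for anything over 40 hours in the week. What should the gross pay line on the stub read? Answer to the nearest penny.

£1637.95

Tue: 05:25–13:10 = 7 h 45 min
Wed: 08:37–20:06 = 11 h 29 min
Thu: 09:31–18:02 = 8 h 31 min
Fri: 10:33–18:26 = 7 h 53 min
Sat: 06:21–16:10 = 9 h 49 min
Total worked: 45 h 27 min = 2727 min.
Regular 40 h 0 min = 2400 min at £34.00/h; overtime 5 h 27 min = 327 min at £51.00/h.
Pay = (2400 × £34.00 + 327 × £51.00) ÷ 60 = £1637.95.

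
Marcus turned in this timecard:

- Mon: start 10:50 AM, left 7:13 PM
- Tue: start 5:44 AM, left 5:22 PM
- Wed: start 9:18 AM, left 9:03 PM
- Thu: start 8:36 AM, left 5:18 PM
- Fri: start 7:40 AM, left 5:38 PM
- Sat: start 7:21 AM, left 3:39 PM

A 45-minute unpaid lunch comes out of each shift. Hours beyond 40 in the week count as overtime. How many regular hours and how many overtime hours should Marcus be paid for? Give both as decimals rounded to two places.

Regular 40.00 hours, overtime 14.23 hours

Mon: 10:50 AM–7:13 PM = 8 h 23 min; less 45 min break → 7 h 38 min
Tue: 5:44 AM–5:22 PM = 11 h 38 min; less 45 min break → 10 h 53 min
Wed: 9:18 AM–9:03 PM = 11 h 45 min; less 45 min break → 11 h 0 min
Thu: 8:36 AM–5:18 PM = 8 h 42 min; less 45 min break → 7 h 57 min
Fri: 7:40 AM–5:38 PM = 9 h 58 min; less 45 min break → 9 h 13 min
Sat: 7:21 AM–3:39 PM = 8 h 18 min; less 45 min break → 7 h 33 min
Total worked: 54 h 14 min = 54.23 h.
Threshold 40 h → overtime 14 h 14 min, regular 40 h 0 min.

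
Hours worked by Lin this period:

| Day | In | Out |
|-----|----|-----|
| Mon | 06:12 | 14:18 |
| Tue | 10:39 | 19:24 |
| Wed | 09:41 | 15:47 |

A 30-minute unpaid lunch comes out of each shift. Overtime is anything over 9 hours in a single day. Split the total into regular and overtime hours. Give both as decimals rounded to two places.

Regular 21.45 hours, overtime 0.00 hours

Mon: 06:12–14:18 = 8 h 6 min; less 30 min break → 7 h 36 min
Tue: 10:39–19:24 = 8 h 45 min; less 30 min break → 8 h 15 min
Wed: 09:41–15:47 = 6 h 6 min; less 30 min break → 5 h 36 min
Mon reg 7 h 36 min / OT 0 h 0 min; Tue reg 8 h 15 min / OT 0 h 0 min; Wed reg 5 h 36 min / OT 0 h 0 min.
Totals: regular 21 h 27 min, overtime 0 h 0 min.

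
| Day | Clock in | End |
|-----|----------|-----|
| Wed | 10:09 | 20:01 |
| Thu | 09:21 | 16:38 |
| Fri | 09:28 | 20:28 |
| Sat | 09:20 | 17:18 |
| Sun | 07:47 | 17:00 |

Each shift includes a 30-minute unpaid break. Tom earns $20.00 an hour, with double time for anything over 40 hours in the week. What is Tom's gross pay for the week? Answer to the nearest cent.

$913.33

Wed: 10:09–20:01 = 9 h 52 min; less 30 min break → 9 h 22 min
Thu: 09:21–16:38 = 7 h 17 min; less 30 min break → 6 h 47 min
Fri: 09:28–20:28 = 11 h 0 min; less 30 min break → 10 h 30 min
Sat: 09:20–17:18 = 7 h 58 min; less 30 min break → 7 h 28 min
Sun: 07:47–17:00 = 9 h 13 min; less 30 min break → 8 h 43 min
Total worked: 42 h 50 min = 2570 min.
Regular 40 h 0 min = 2400 min at $20.00/h; overtime 2 h 50 min = 170 min at $40.00/h.
Pay = (2400 × $20.00 + 170 × $40.00) ÷ 60 = $913.33.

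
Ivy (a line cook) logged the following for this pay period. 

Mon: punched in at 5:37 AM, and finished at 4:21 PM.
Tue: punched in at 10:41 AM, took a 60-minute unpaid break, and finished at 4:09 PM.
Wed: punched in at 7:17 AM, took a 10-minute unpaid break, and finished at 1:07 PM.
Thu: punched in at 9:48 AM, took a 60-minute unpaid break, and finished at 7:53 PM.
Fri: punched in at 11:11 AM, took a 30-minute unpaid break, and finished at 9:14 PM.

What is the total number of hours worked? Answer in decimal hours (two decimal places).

Mon: 5:37 AM–4:21 PM = 10 h 44 min
Tue: 10:41 AM–4:09 PM = 5 h 28 min; less 60 min break → 4 h 28 min
Wed: 7:17 AM–1:07 PM = 5 h 50 min; less 10 min break → 5 h 40 min
Thu: 9:48 AM–7:53 PM = 10 h 5 min; less 60 min break → 9 h 5 min
Fri: 11:11 AM–9:14 PM = 10 h 3 min; less 30 min break → 9 h 33 min
Total: 10 h 44 min + 4 h 28 min + 5 h 40 min + 9 h 5 min + 9 h 33 min = 39 h 30 min.

39.50 hours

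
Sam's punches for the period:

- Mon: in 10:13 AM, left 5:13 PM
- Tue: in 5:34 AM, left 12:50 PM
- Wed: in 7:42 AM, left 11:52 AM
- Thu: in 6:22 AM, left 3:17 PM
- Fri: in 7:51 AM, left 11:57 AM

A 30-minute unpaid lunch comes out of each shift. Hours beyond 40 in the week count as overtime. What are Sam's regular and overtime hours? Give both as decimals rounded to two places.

Mon: 10:13 AM–5:13 PM = 7 h 0 min; less 30 min break → 6 h 30 min
Tue: 5:34 AM–12:50 PM = 7 h 16 min; less 30 min break → 6 h 46 min
Wed: 7:42 AM–11:52 AM = 4 h 10 min; less 30 min break → 3 h 40 min
Thu: 6:22 AM–3:17 PM = 8 h 55 min; less 30 min break → 8 h 25 min
Fri: 7:51 AM–11:57 AM = 4 h 6 min; less 30 min break → 3 h 36 min
Total worked: 28 h 57 min = 28.95 h.
Threshold 40 h → overtime 0 h 0 min, regular 28 h 57 min.

Regular 28.95 hours, overtime 0.00 hours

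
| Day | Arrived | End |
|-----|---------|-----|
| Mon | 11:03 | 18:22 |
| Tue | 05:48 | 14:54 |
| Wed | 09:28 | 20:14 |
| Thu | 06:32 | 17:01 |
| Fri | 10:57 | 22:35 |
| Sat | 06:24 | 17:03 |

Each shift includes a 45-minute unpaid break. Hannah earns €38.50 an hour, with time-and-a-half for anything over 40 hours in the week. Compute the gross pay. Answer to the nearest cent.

€2432.24

Mon: 11:03–18:22 = 7 h 19 min; less 45 min break → 6 h 34 min
Tue: 05:48–14:54 = 9 h 6 min; less 45 min break → 8 h 21 min
Wed: 09:28–20:14 = 10 h 46 min; less 45 min break → 10 h 1 min
Thu: 06:32–17:01 = 10 h 29 min; less 45 min break → 9 h 44 min
Fri: 10:57–22:35 = 11 h 38 min; less 45 min break → 10 h 53 min
Sat: 06:24–17:03 = 10 h 39 min; less 45 min break → 9 h 54 min
Total worked: 55 h 27 min = 3327 min.
Regular 40 h 0 min = 2400 min at €38.50/h; overtime 15 h 27 min = 927 min at €57.75/h.
Pay = (2400 × €38.50 + 927 × €57.75) ÷ 60 = €2432.24.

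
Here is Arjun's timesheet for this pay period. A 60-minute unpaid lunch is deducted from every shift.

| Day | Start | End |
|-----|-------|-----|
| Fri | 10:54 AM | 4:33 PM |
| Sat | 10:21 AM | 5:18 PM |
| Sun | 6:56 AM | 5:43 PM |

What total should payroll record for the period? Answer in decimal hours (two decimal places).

Fri: 10:54 AM–4:33 PM = 5 h 39 min; less 60 min break → 4 h 39 min
Sat: 10:21 AM–5:18 PM = 6 h 57 min; less 60 min break → 5 h 57 min
Sun: 6:56 AM–5:43 PM = 10 h 47 min; less 60 min break → 9 h 47 min
Total: 4 h 39 min + 5 h 57 min + 9 h 47 min = 20 h 23 min.

20.38 hours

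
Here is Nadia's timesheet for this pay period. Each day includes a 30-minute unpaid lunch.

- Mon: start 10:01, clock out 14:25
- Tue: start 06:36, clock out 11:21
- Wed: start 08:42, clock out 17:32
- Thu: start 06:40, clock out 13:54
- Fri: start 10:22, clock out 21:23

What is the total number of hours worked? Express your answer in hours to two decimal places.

Mon: 10:01–14:25 = 4 h 24 min; less 30 min break → 3 h 54 min
Tue: 06:36–11:21 = 4 h 45 min; less 30 min break → 4 h 15 min
Wed: 08:42–17:32 = 8 h 50 min; less 30 min break → 8 h 20 min
Thu: 06:40–13:54 = 7 h 14 min; less 30 min break → 6 h 44 min
Fri: 10:22–21:23 = 11 h 1 min; less 30 min break → 10 h 31 min
Total: 3 h 54 min + 4 h 15 min + 8 h 20 min + 6 h 44 min + 10 h 31 min = 33 h 44 min.

33.73 hours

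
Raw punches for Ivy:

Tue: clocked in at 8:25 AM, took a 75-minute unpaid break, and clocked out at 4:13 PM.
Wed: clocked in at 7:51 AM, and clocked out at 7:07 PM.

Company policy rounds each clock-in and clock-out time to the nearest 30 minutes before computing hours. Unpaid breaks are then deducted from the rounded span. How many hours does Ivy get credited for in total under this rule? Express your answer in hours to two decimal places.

Tue: in 8:25 AM→8:30 AM, out 4:13 PM→4:00 PM; 7 h 30 min − 75 min = 6 h 15 min
Wed: in 7:51 AM→8:00 AM, out 7:07 PM→7:00 PM; 11 h 0 min
Total credited: 17 h 15 min.

17.25 hours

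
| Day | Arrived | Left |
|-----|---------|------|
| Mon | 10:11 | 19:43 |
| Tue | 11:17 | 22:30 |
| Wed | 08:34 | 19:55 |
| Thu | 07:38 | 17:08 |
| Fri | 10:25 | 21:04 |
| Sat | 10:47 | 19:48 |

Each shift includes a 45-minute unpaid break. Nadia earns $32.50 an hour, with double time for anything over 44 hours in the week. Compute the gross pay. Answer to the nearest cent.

$2259.83

Mon: 10:11–19:43 = 9 h 32 min; less 45 min break → 8 h 47 min
Tue: 11:17–22:30 = 11 h 13 min; less 45 min break → 10 h 28 min
Wed: 08:34–19:55 = 11 h 21 min; less 45 min break → 10 h 36 min
Thu: 07:38–17:08 = 9 h 30 min; less 45 min break → 8 h 45 min
Fri: 10:25–21:04 = 10 h 39 min; less 45 min break → 9 h 54 min
Sat: 10:47–19:48 = 9 h 1 min; less 45 min break → 8 h 16 min
Total worked: 56 h 46 min = 3406 min.
Regular 44 h 0 min = 2640 min at $32.50/h; overtime 12 h 46 min = 766 min at $65.00/h.
Pay = (2640 × $32.50 + 766 × $65.00) ÷ 60 = $2259.83.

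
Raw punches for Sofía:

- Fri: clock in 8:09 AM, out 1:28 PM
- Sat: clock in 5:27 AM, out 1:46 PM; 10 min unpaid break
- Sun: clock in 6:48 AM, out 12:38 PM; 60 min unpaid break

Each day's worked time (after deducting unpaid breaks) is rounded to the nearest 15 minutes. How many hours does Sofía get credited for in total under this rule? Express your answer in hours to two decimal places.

18.25 hours

Fri: 8:09 AM–1:28 PM = 5 h 19 min → rounds to 5 h 15 min
Sat: 5:27 AM–1:46 PM = 8 h 19 min − 10 min = 8 h 9 min → rounds to 8 h 15 min
Sun: 6:48 AM–12:38 PM = 5 h 50 min − 60 min = 4 h 50 min → rounds to 4 h 45 min
Total credited: 18 h 15 min.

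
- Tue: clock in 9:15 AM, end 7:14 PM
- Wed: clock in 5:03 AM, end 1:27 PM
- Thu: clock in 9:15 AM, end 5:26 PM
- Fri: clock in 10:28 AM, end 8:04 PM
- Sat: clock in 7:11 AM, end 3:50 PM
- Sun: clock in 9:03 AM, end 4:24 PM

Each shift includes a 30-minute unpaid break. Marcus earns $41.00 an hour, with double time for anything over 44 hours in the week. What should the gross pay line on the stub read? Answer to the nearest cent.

$2227.67

Tue: 9:15 AM–7:14 PM = 9 h 59 min; less 30 min break → 9 h 29 min
Wed: 5:03 AM–1:27 PM = 8 h 24 min; less 30 min break → 7 h 54 min
Thu: 9:15 AM–5:26 PM = 8 h 11 min; less 30 min break → 7 h 41 min
Fri: 10:28 AM–8:04 PM = 9 h 36 min; less 30 min break → 9 h 6 min
Sat: 7:11 AM–3:50 PM = 8 h 39 min; less 30 min break → 8 h 9 min
Sun: 9:03 AM–4:24 PM = 7 h 21 min; less 30 min break → 6 h 51 min
Total worked: 49 h 10 min = 2950 min.
Regular 44 h 0 min = 2640 min at $41.00/h; overtime 5 h 10 min = 310 min at $82.00/h.
Pay = (2640 × $41.00 + 310 × $82.00) ÷ 60 = $2227.67.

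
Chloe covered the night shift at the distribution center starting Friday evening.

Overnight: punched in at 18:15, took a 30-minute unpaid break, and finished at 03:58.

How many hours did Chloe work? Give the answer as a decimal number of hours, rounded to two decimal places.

9.22 hours

Overnight: 18:15 → midnight = 5 h 45 min; midnight → 03:58 = 3 h 58 min; span 9 h 43 min; less 30 min break → 9 h 13 min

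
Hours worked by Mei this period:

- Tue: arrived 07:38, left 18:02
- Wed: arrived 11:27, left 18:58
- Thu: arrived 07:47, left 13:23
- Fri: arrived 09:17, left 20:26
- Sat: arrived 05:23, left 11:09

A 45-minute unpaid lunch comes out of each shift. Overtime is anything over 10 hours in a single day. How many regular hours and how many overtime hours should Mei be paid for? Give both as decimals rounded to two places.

Regular 36.28 hours, overtime 0.40 hours

Tue: 07:38–18:02 = 10 h 24 min; less 45 min break → 9 h 39 min
Wed: 11:27–18:58 = 7 h 31 min; less 45 min break → 6 h 46 min
Thu: 07:47–13:23 = 5 h 36 min; less 45 min break → 4 h 51 min
Fri: 09:17–20:26 = 11 h 9 min; less 45 min break → 10 h 24 min
Sat: 05:23–11:09 = 5 h 46 min; less 45 min break → 5 h 1 min
Tue reg 9 h 39 min / OT 0 h 0 min; Wed reg 6 h 46 min / OT 0 h 0 min; Thu reg 4 h 51 min / OT 0 h 0 min; Fri reg 10 h 0 min / OT 0 h 24 min; Sat reg 5 h 1 min / OT 0 h 0 min.
Totals: regular 36 h 17 min, overtime 0 h 24 min.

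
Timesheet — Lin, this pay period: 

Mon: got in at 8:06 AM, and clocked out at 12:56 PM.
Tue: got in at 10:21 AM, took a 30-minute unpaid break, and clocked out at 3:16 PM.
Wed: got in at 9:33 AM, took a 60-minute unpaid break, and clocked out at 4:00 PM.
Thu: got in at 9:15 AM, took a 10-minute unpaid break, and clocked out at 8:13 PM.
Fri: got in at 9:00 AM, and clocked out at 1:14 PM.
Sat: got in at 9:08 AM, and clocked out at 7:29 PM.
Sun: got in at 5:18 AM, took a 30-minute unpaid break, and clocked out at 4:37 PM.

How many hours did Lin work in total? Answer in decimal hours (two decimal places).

50.90 hours

Mon: 8:06 AM–12:56 PM = 4 h 50 min
Tue: 10:21 AM–3:16 PM = 4 h 55 min; less 30 min break → 4 h 25 min
Wed: 9:33 AM–4:00 PM = 6 h 27 min; less 60 min break → 5 h 27 min
Thu: 9:15 AM–8:13 PM = 10 h 58 min; less 10 min break → 10 h 48 min
Fri: 9:00 AM–1:14 PM = 4 h 14 min
Sat: 9:08 AM–7:29 PM = 10 h 21 min
Sun: 5:18 AM–4:37 PM = 11 h 19 min; less 30 min break → 10 h 49 min
Total: 4 h 50 min + 4 h 25 min + 5 h 27 min + 10 h 48 min + 4 h 14 min + 10 h 21 min + 10 h 49 min = 50 h 54 min.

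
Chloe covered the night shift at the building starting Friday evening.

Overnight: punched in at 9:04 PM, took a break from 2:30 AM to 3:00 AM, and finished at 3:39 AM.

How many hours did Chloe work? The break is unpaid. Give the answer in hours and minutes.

Overnight: 9:04 PM → midnight = 2 h 56 min; midnight → 3:39 AM = 3 h 39 min; span 6 h 35 min; less 30 min break → 6 h 5 min

6 h 5 min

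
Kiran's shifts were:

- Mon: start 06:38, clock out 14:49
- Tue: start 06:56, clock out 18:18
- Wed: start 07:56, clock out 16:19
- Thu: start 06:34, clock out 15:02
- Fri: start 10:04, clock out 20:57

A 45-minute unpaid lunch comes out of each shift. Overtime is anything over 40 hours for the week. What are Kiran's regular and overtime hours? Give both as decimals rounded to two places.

Mon: 06:38–14:49 = 8 h 11 min; less 45 min break → 7 h 26 min
Tue: 06:56–18:18 = 11 h 22 min; less 45 min break → 10 h 37 min
Wed: 07:56–16:19 = 8 h 23 min; less 45 min break → 7 h 38 min
Thu: 06:34–15:02 = 8 h 28 min; less 45 min break → 7 h 43 min
Fri: 10:04–20:57 = 10 h 53 min; less 45 min break → 10 h 8 min
Total worked: 43 h 32 min = 43.53 h.
Threshold 40 h → overtime 3 h 32 min, regular 40 h 0 min.

Regular 40.00 hours, overtime 3.53 hours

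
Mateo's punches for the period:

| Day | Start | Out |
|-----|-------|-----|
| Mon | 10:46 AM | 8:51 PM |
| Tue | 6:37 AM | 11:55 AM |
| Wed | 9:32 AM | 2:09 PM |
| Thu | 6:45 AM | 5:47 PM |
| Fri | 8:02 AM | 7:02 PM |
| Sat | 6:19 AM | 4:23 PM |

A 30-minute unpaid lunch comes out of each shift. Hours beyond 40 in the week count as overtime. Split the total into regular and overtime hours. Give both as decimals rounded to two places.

Mon: 10:46 AM–8:51 PM = 10 h 5 min; less 30 min break → 9 h 35 min
Tue: 6:37 AM–11:55 AM = 5 h 18 min; less 30 min break → 4 h 48 min
Wed: 9:32 AM–2:09 PM = 4 h 37 min; less 30 min break → 4 h 7 min
Thu: 6:45 AM–5:47 PM = 11 h 2 min; less 30 min break → 10 h 32 min
Fri: 8:02 AM–7:02 PM = 11 h 0 min; less 30 min break → 10 h 30 min
Sat: 6:19 AM–4:23 PM = 10 h 4 min; less 30 min break → 9 h 34 min
Total worked: 49 h 6 min = 49.10 h.
Threshold 40 h → overtime 9 h 6 min, regular 40 h 0 min.

Regular 40.00 hours, overtime 9.10 hours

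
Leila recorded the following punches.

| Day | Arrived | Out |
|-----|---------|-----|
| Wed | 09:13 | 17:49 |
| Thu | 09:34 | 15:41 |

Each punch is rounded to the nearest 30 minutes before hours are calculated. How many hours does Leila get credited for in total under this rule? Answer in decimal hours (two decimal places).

15.00 hours

Wed: in 09:13→09:00, out 17:49→18:00; 9 h 0 min
Thu: in 09:34→09:30, out 15:41→15:30; 6 h 0 min
Total credited: 15 h 0 min.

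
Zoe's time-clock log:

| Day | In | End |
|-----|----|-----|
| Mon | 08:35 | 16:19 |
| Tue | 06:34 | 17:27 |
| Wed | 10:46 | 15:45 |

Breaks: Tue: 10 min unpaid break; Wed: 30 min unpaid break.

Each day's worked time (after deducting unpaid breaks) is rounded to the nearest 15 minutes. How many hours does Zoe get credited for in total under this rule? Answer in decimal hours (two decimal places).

Mon: 08:35–16:19 = 7 h 44 min → rounds to 7 h 45 min
Tue: 06:34–17:27 = 10 h 53 min − 10 min = 10 h 43 min → rounds to 10 h 45 min
Wed: 10:46–15:45 = 4 h 59 min − 30 min = 4 h 29 min → rounds to 4 h 30 min
Total credited: 23 h 0 min.

23.00 hours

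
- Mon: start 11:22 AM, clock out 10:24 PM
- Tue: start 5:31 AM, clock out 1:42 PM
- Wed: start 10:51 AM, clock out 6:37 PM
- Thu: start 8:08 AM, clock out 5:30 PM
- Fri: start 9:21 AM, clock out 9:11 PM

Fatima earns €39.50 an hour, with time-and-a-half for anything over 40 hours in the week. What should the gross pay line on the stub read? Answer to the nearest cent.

Mon: 11:22 AM–10:24 PM = 11 h 2 min
Tue: 5:31 AM–1:42 PM = 8 h 11 min
Wed: 10:51 AM–6:37 PM = 7 h 46 min
Thu: 8:08 AM–5:30 PM = 9 h 22 min
Fri: 9:21 AM–9:11 PM = 11 h 50 min
Total worked: 48 h 11 min = 2891 min.
Regular 40 h 0 min = 2400 min at €39.50/h; overtime 8 h 11 min = 491 min at €59.25/h.
Pay = (2400 × €39.50 + 491 × €59.25) ÷ 60 = €2064.86.

€2064.86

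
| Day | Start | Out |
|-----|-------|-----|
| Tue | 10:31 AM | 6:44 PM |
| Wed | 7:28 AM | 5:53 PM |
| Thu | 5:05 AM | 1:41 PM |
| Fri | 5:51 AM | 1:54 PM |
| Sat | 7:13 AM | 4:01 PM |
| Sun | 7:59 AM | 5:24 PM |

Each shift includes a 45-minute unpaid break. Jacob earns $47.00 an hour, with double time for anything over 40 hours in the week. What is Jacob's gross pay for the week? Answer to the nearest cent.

Tue: 10:31 AM–6:44 PM = 8 h 13 min; less 45 min break → 7 h 28 min
Wed: 7:28 AM–5:53 PM = 10 h 25 min; less 45 min break → 9 h 40 min
Thu: 5:05 AM–1:41 PM = 8 h 36 min; less 45 min break → 7 h 51 min
Fri: 5:51 AM–1:54 PM = 8 h 3 min; less 45 min break → 7 h 18 min
Sat: 7:13 AM–4:01 PM = 8 h 48 min; less 45 min break → 8 h 3 min
Sun: 7:59 AM–5:24 PM = 9 h 25 min; less 45 min break → 8 h 40 min
Total worked: 49 h 0 min = 2940 min.
Regular 40 h 0 min = 2400 min at $47.00/h; overtime 9 h 0 min = 540 min at $94.00/h.
Pay = (2400 × $47.00 + 540 × $94.00) ÷ 60 = $2726.00.

$2726.00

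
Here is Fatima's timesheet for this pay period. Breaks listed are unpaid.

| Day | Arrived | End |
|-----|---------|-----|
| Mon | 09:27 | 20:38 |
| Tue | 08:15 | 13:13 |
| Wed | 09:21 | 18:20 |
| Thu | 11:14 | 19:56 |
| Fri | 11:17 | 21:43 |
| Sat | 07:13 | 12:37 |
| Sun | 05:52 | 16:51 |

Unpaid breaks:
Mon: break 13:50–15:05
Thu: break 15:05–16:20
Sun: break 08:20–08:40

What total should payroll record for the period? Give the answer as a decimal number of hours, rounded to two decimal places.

Mon: 09:27–20:38 = 11 h 11 min; less 75 min break → 9 h 56 min
Tue: 08:15–13:13 = 4 h 58 min
Wed: 09:21–18:20 = 8 h 59 min
Thu: 11:14–19:56 = 8 h 42 min; less 75 min break → 7 h 27 min
Fri: 11:17–21:43 = 10 h 26 min
Sat: 07:13–12:37 = 5 h 24 min
Sun: 05:52–16:51 = 10 h 59 min; less 20 min break → 10 h 39 min
Total: 9 h 56 min + 4 h 58 min + 8 h 59 min + 7 h 27 min + 10 h 26 min + 5 h 24 min + 10 h 39 min = 57 h 49 min.

57.82 hours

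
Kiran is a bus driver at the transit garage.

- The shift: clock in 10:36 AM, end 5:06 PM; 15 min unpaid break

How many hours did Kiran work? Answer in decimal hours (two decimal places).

6.25 hours

The shift: 10:36 AM–5:06 PM = 6 h 30 min; less 15 min break → 6 h 15 min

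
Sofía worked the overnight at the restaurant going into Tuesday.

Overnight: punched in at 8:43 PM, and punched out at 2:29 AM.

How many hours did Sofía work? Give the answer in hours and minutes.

5 h 46 min

Overnight: 8:43 PM → midnight = 3 h 17 min; midnight → 2:29 AM = 2 h 29 min; span 5 h 46 min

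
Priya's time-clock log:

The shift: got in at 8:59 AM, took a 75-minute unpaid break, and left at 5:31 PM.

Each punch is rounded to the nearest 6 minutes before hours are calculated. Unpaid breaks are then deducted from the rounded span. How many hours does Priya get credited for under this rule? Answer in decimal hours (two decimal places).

The shift: in 8:59 AM→9:00 AM, out 5:31 PM→5:30 PM; 8 h 30 min − 75 min = 7 h 15 min

7.25 hours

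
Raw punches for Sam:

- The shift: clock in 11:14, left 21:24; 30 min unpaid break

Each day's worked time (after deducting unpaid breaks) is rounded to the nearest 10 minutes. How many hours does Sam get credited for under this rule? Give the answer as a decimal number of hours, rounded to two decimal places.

The shift: 11:14–21:24 = 10 h 10 min − 30 min = 9 h 40 min → rounds to 9 h 40 min

9.67 hours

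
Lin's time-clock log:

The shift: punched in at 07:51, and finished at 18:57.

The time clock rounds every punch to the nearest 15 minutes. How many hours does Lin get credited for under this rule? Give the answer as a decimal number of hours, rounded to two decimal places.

11.25 hours

The shift: in 07:51→07:45, out 18:57→19:00; 11 h 15 min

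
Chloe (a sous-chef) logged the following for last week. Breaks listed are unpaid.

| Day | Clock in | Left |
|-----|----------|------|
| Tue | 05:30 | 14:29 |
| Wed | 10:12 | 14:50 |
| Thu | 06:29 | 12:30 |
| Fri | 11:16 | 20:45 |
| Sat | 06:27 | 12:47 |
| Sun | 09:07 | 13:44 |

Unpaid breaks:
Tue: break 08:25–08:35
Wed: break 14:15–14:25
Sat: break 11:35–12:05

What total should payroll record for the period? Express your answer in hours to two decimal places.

Tue: 05:30–14:29 = 8 h 59 min; less 10 min break → 8 h 49 min
Wed: 10:12–14:50 = 4 h 38 min; less 10 min break → 4 h 28 min
Thu: 06:29–12:30 = 6 h 1 min
Fri: 11:16–20:45 = 9 h 29 min
Sat: 06:27–12:47 = 6 h 20 min; less 30 min break → 5 h 50 min
Sun: 09:07–13:44 = 4 h 37 min
Total: 8 h 49 min + 4 h 28 min + 6 h 1 min + 9 h 29 min + 5 h 50 min + 4 h 37 min = 39 h 14 min.

39.23 hours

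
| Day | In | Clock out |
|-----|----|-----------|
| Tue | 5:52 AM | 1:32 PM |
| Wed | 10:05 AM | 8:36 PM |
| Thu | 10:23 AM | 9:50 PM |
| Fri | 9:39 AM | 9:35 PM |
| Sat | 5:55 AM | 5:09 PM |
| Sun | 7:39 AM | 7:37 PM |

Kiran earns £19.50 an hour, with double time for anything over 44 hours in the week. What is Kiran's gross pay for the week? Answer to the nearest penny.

Tue: 5:52 AM–1:32 PM = 7 h 40 min
Wed: 10:05 AM–8:36 PM = 10 h 31 min
Thu: 10:23 AM–9:50 PM = 11 h 27 min
Fri: 9:39 AM–9:35 PM = 11 h 56 min
Sat: 5:55 AM–5:09 PM = 11 h 14 min
Sun: 7:39 AM–7:37 PM = 11 h 58 min
Total worked: 64 h 46 min = 3886 min.
Regular 44 h 0 min = 2640 min at £19.50/h; overtime 20 h 46 min = 1246 min at £39.00/h.
Pay = (2640 × £19.50 + 1246 × £39.00) ÷ 60 = £1667.90.

£1667.90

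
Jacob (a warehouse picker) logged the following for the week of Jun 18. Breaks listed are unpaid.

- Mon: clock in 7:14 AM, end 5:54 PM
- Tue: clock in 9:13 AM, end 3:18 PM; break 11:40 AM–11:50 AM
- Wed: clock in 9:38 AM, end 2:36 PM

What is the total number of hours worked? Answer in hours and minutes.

21 h 33 min

Mon: 7:14 AM–5:54 PM = 10 h 40 min
Tue: 9:13 AM–3:18 PM = 6 h 5 min; less 10 min break → 5 h 55 min
Wed: 9:38 AM–2:36 PM = 4 h 58 min
Total: 10 h 40 min + 5 h 55 min + 4 h 58 min = 21 h 33 min.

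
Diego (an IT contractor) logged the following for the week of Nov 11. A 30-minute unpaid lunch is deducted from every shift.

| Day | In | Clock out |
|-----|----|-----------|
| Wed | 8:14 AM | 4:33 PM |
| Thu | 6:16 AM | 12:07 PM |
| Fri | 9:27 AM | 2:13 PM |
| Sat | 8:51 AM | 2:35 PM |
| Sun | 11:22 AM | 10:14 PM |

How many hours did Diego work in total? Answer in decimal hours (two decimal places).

Wed: 8:14 AM–4:33 PM = 8 h 19 min; less 30 min break → 7 h 49 min
Thu: 6:16 AM–12:07 PM = 5 h 51 min; less 30 min break → 5 h 21 min
Fri: 9:27 AM–2:13 PM = 4 h 46 min; less 30 min break → 4 h 16 min
Sat: 8:51 AM–2:35 PM = 5 h 44 min; less 30 min break → 5 h 14 min
Sun: 11:22 AM–10:14 PM = 10 h 52 min; less 30 min break → 10 h 22 min
Total: 7 h 49 min + 5 h 21 min + 4 h 16 min + 5 h 14 min + 10 h 22 min = 33 h 2 min.

33.03 hours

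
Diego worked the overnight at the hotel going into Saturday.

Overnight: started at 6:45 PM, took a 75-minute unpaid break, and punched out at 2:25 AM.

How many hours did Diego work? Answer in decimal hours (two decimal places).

6.42 hours

Overnight: 6:45 PM → midnight = 5 h 15 min; midnight → 2:25 AM = 2 h 25 min; span 7 h 40 min; less 75 min break → 6 h 25 min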